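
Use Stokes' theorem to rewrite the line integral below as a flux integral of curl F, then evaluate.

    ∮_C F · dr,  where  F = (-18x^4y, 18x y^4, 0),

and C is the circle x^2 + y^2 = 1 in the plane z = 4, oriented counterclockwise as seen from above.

Let S be the flat disk x^2 + y^2 ≤ 1 in the plane z = 4, with upward unit normal n̂ = ẑ. By Stokes' theorem,

    ∮_C F · dr = ∬_S (∇ × F) · n̂ dS = ∬_D (curl F)_z dA,

where D is the disk x^2 + y^2 ≤ 1.

Compute the curl of F = (-18x^4y, 18x y^4, 0):
    (∇ × F)_x = ∂F_z/∂y - ∂F_y/∂z = 0,
    (∇ × F)_y = ∂F_x/∂z - ∂F_z/∂x = 0,
    (∇ × F)_z = ∂F_y/∂x - ∂F_x/∂y = 18x^4 + 18y^4.

On z = 4, (curl F)_z = 18x^4 + 18y^4.

Convert to polar (x = r cos θ, y = r sin θ, dA = r dr dθ); the integrand becomes 18r^4(sin(θ)^4 + cos(θ)^4), so

    ∬_D (curl F)_z dA = ∫_0^{2π} ∫_0^{1} (18r^4(sin(θ)^4 + cos(θ)^4)) · r dr dθ.

Inner (r from 0 to 1): 3sin(θ)^4 + 3cos(θ)^4.
Outer (θ from 0 to 2π): 9π/2.

Therefore ∮_C F · dr = 9π/2.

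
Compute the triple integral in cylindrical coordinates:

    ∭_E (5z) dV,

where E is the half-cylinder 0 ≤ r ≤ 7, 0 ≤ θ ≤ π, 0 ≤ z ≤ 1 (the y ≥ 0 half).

In cylindrical coordinates, x = r cos(θ), y = r sin(θ), z = z, and dV = r dr dθ dz.

The integrand becomes 5z, so

    ∭_E (5z) dV = ∫_{0}^{π} ∫_{0}^{7} ∫_{0}^{1} (5z) · r dz dr dθ.

Inner (z): 5r/2.
Middle (r from 0 to 7): 245/4.
Outer (θ): 245π/4.

Therefore the triple integral equals 245π/4.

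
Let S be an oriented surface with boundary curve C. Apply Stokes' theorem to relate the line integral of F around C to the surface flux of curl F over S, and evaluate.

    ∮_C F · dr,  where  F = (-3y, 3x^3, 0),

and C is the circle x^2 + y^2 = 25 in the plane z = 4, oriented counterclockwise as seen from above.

Let S be the flat disk x^2 + y^2 ≤ 25 in the plane z = 4, with upward unit normal n̂ = ẑ. By Stokes' theorem,

    ∮_C F · dr = ∬_S (∇ × F) · n̂ dS = ∬_D (curl F)_z dA,

where D is the disk x^2 + y^2 ≤ 25.

Compute the curl of F = (-3y, 3x^3, 0):
    (∇ × F)_x = ∂F_z/∂y - ∂F_y/∂z = 0,
    (∇ × F)_y = ∂F_x/∂z - ∂F_z/∂x = 0,
    (∇ × F)_z = ∂F_y/∂x - ∂F_x/∂y = 9x^2 + 3.

On z = 4, (curl F)_z = 9x^2 + 3.

Convert to polar (x = r cos θ, y = r sin θ, dA = r dr dθ); the integrand becomes 9r^2cos(θ)^2 + 3, so

    ∬_D (curl F)_z dA = ∫_0^{2π} ∫_0^{5} (9r^2cos(θ)^2 + 3) · r dr dθ.

Inner (r from 0 to 5): 5625cos(θ)^2/4 + 75/2.
Outer (θ from 0 to 2π): 5925π/4.

Therefore ∮_C F · dr = 5925π/4.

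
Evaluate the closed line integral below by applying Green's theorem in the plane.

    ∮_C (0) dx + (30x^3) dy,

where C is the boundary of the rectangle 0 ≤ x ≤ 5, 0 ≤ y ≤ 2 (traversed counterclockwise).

Green's theorem converts the closed line integral into a double integral over the enclosed region D:

    ∮_C P dx + Q dy = ∬_D (∂Q/∂x - ∂P/∂y) dA.

Here P = 0, Q = 30x^3, so

    ∂Q/∂x = 90x^2,    ∂P/∂y = 0,
    ∂Q/∂x - ∂P/∂y = 90x^2.

D is the region 0 ≤ x ≤ 5, 0 ≤ y ≤ 2. Evaluating the double integral:

    ∬_D (90x^2) dA = ∫_0^{5} ∫_0^{2} (90x^2) dy dx.

Inner (y from 0 to 2): 180x^2.
Outer (x from 0 to 5): 7500.

Therefore ∮_C P dx + Q dy = 7500.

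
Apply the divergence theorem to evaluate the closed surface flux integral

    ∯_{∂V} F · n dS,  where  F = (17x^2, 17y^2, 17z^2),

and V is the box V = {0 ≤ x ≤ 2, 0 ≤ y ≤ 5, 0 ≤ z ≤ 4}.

By the divergence theorem,

    ∯_{∂V} F · n dS = ∭_V (∇ · F) dV.

Compute the divergence:
    ∇ · F = ∂F_x/∂x + ∂F_y/∂y + ∂F_z/∂z = 34x + 34y + 34z.

V is a rectangular box, so dV = dx dy dz with 0 ≤ x ≤ 2, 0 ≤ y ≤ 5, 0 ≤ z ≤ 4.

Integrate (34x + 34y + 34z) over V as an iterated integral:

    ∭_V (∇·F) dV = ∫_0^{2} ∫_0^{5} ∫_0^{4} (34x + 34y + 34z) dz dy dx.

Inner (z from 0 to 4): 136x + 136y + 272.
Middle (y from 0 to 5): 680x + 3060.
Outer (x from 0 to 2): 7480.

Therefore ∯_{∂V} F · n dS = 7480.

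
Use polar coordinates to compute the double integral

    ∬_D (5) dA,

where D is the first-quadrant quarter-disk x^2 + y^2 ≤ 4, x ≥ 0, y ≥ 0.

The region D is 0 ≤ r ≤ 2, 0 ≤ θ ≤ π/2 in polar coordinates, where x = r cos(θ), y = r sin(θ), and dA = r dr dθ.

Under the substitution, the integrand becomes 5, so

    ∬_D (5) dA = ∫_{0}^{π/2} ∫_{0}^{2} (5) · r dr dθ.

Inner integral (in r): ∫_{0}^{2} (5) · r dr = 10.

Outer integral (in θ): ∫_{0}^{π/2} (10) dθ = 5π.

Therefore ∬_D (5) dA = 5π.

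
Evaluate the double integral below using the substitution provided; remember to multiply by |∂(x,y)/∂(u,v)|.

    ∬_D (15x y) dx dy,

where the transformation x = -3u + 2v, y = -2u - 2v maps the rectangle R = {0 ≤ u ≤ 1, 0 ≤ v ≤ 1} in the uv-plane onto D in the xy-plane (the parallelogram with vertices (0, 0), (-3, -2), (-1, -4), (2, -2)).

Compute the Jacobian determinant of (x, y) with respect to (u, v):

    ∂(x,y)/∂(u,v) = | -3  2 | = (-3)(-2) - (2)(-2) = 10.
                   | -2  -2 |

Its absolute value is |J| = 10 (the area scaling factor).

Substituting x = -3u + 2v, y = -2u - 2v into the integrand,

    15x y → 90u^2 + 30u v - 60v^2,

so the integral becomes

    ∬_R (90u^2 + 30u v - 60v^2) · |J| du dv = ∫_0^1 ∫_0^1 (900u^2 + 300u v - 600v^2) dv du.

Inner (v): 900u^2 + 150u - 200.
Outer (u): 175.

Therefore ∬_D (15x y) dx dy = 175.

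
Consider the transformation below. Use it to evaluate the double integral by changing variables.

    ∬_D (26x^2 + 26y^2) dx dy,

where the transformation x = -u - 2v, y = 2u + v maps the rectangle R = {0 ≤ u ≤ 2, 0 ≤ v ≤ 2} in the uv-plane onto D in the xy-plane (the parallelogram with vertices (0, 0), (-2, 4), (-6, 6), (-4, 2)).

Compute the Jacobian determinant of (x, y) with respect to (u, v):

    ∂(x,y)/∂(u,v) = | -1  -2 | = (-1)(1) - (-2)(2) = 3.
                   | 2  1 |

Its absolute value is |J| = 3 (the area scaling factor).

Substituting x = -u - 2v, y = 2u + v into the integrand,

    26x^2 + 26y^2 → 130u^2 + 208u v + 130v^2,

so the integral becomes

    ∬_R (130u^2 + 208u v + 130v^2) · |J| du dv = ∫_0^2 ∫_0^2 (390u^2 + 624u v + 390v^2) dv du.

Inner (v): 780u^2 + 1248u + 1040.
Outer (u): 6656.

Therefore ∬_D (26x^2 + 26y^2) dx dy = 6656.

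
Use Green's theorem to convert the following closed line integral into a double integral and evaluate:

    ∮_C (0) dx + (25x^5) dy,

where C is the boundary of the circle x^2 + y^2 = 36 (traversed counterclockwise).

Green's theorem converts the closed line integral into a double integral over the enclosed region D:

    ∮_C P dx + Q dy = ∬_D (∂Q/∂x - ∂P/∂y) dA.

Here P = 0, Q = 25x^5, so

    ∂Q/∂x = 125x^4,    ∂P/∂y = 0,
    ∂Q/∂x - ∂P/∂y = 125x^4.

D is the region x^2 + y^2 ≤ 36. Evaluating the double integral:

In polar coordinates (x = r cos θ, y = r sin θ, dA = r dr dθ) the integrand becomes 125r^4cos(θ)^4, so

    ∬_D (125x^4) dA = ∫_0^{2π} ∫_0^{6} (125r^4cos(θ)^4) · r dr dθ.

Inner (r from 0 to 6): 972000cos(θ)^4.
Outer (θ from 0 to 2π): 729000π.

Therefore ∮_C P dx + Q dy = 729000π.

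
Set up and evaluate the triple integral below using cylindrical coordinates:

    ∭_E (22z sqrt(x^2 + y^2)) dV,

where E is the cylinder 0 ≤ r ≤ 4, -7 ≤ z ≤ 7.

In cylindrical coordinates, x = r cos(θ), y = r sin(θ), z = z, and dV = r dr dθ dz.

The integrand becomes 22r z, so

    ∭_E (22z sqrt(x^2 + y^2)) dV = ∫_{0}^{2π} ∫_{0}^{4} ∫_{-7}^{7} (22r z) · r dz dr dθ.

Inner (z): 0.
Middle (r from 0 to 4): 0.
Outer (θ): 0.

Therefore the triple integral equals 0.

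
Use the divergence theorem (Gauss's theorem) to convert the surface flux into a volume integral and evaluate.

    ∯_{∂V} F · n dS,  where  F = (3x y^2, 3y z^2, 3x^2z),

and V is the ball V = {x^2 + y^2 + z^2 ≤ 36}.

By the divergence theorem,

    ∯_{∂V} F · n dS = ∭_V (∇ · F) dV.

Compute the divergence:
    ∇ · F = ∂F_x/∂x + ∂F_y/∂y + ∂F_z/∂z = 3y^2 + 3z^2 + 3x^2 = 3x^2 + 3y^2 + 3z^2.

In spherical coordinates, x = ρ sin(φ) cos(θ), y = ρ sin(φ) sin(θ), z = ρ cos(φ), dV = ρ^2 sin(φ) dρ dφ dθ, with 0 ≤ ρ ≤ 6, 0 ≤ φ ≤ π, 0 ≤ θ ≤ 2π.

The integrand, after substitution and multiplying by the volume element, becomes (3ρ^2) · ρ^2 sin(φ), so

    ∭_V (∇·F) dV = ∫_0^{2π} ∫_0^{π} ∫_0^{6} (3ρ^2) · ρ^2 sin(φ) dρ dφ dθ.

Inner (ρ from 0 to 6): 23328sin(φ)/5.
Middle (φ from 0 to π): 46656/5.
Outer (θ from 0 to 2π): 93312π/5.

Therefore ∯_{∂V} F · n dS = 93312π/5.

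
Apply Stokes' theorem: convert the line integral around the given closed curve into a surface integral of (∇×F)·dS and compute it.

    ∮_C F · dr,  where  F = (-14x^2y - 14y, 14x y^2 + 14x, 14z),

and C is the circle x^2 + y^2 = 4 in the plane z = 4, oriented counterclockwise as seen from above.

Let S be the flat disk x^2 + y^2 ≤ 4 in the plane z = 4, with upward unit normal n̂ = ẑ. By Stokes' theorem,

    ∮_C F · dr = ∬_S (∇ × F) · n̂ dS = ∬_D (curl F)_z dA,

where D is the disk x^2 + y^2 ≤ 4.

Compute the curl of F = (-14x^2y - 14y, 14x y^2 + 14x, 14z):
    (∇ × F)_x = ∂F_z/∂y - ∂F_y/∂z = 0,
    (∇ × F)_y = ∂F_x/∂z - ∂F_z/∂x = 0,
    (∇ × F)_z = ∂F_y/∂x - ∂F_x/∂y = 14x^2 + 14y^2 + 28.

On z = 4, (curl F)_z = 14x^2 + 14y^2 + 28.

Convert to polar (x = r cos θ, y = r sin θ, dA = r dr dθ); the integrand becomes 14r^2 + 28, so

    ∬_D (curl F)_z dA = ∫_0^{2π} ∫_0^{2} (14r^2 + 28) · r dr dθ.

Inner (r from 0 to 2): 112.
Outer (θ from 0 to 2π): 224π.

Therefore ∮_C F · dr = 224π.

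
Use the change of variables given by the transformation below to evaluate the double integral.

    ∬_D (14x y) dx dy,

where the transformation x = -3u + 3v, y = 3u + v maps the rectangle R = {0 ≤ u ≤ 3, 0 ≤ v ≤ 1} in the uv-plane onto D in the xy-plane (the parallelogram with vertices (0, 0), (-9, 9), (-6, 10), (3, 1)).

Compute the Jacobian determinant of (x, y) with respect to (u, v):

    ∂(x,y)/∂(u,v) = | -3  3 | = (-3)(1) - (3)(3) = -12.
                   | 3  1 |

Its absolute value is |J| = 12 (the area scaling factor).

Substituting x = -3u + 3v, y = 3u + v into the integrand,

    14x y → -126u^2 + 84u v + 42v^2,

so the integral becomes

    ∬_R (-126u^2 + 84u v + 42v^2) · |J| du dv = ∫_0^3 ∫_0^1 (-1512u^2 + 1008u v + 504v^2) dv du.

Inner (v): -1512u^2 + 504u + 168.
Outer (u): -10836.

Therefore ∬_D (14x y) dx dy = -10836.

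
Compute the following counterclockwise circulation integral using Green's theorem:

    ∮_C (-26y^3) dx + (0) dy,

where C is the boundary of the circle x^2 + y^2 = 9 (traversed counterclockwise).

Green's theorem converts the closed line integral into a double integral over the enclosed region D:

    ∮_C P dx + Q dy = ∬_D (∂Q/∂x - ∂P/∂y) dA.

Here P = -26y^3, Q = 0, so

    ∂Q/∂x = 0,    ∂P/∂y = -78y^2,
    ∂Q/∂x - ∂P/∂y = 78y^2.

D is the region x^2 + y^2 ≤ 9. Evaluating the double integral:

In polar coordinates (x = r cos θ, y = r sin θ, dA = r dr dθ) the integrand becomes 78r^2sin(θ)^2, so

    ∬_D (78y^2) dA = ∫_0^{2π} ∫_0^{3} (78r^2sin(θ)^2) · r dr dθ.

Inner (r from 0 to 3): 3159sin(θ)^2/2.
Outer (θ from 0 to 2π): 3159π/2.

Therefore ∮_C P dx + Q dy = 3159π/2.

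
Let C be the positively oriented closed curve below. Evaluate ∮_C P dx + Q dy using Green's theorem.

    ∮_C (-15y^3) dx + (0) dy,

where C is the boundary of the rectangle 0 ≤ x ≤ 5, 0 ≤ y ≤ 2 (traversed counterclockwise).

Green's theorem converts the closed line integral into a double integral over the enclosed region D:

    ∮_C P dx + Q dy = ∬_D (∂Q/∂x - ∂P/∂y) dA.

Here P = -15y^3, Q = 0, so

    ∂Q/∂x = 0,    ∂P/∂y = -45y^2,
    ∂Q/∂x - ∂P/∂y = 45y^2.

D is the region 0 ≤ x ≤ 5, 0 ≤ y ≤ 2. Evaluating the double integral:

    ∬_D (45y^2) dA = ∫_0^{5} ∫_0^{2} (45y^2) dy dx.

Inner (y from 0 to 2): 120.
Outer (x from 0 to 5): 600.

Therefore ∮_C P dx + Q dy = 600.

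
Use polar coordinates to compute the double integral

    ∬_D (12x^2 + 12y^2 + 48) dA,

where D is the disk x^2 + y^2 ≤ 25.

The region D is 0 ≤ r ≤ 5, 0 ≤ θ ≤ 2π in polar coordinates, where x = r cos(θ), y = r sin(θ), and dA = r dr dθ.

Under the substitution, the integrand becomes 12r^2 + 48, so

    ∬_D (12x^2 + 12y^2 + 48) dA = ∫_{0}^{2π} ∫_{0}^{5} (12r^2 + 48) · r dr dθ.

Inner integral (in r): ∫_{0}^{5} (12r^2 + 48) · r dr = 2475.

Outer integral (in θ): ∫_{0}^{2π} (2475) dθ = 4950π.

Therefore ∬_D (12x^2 + 12y^2 + 48) dA = 4950π.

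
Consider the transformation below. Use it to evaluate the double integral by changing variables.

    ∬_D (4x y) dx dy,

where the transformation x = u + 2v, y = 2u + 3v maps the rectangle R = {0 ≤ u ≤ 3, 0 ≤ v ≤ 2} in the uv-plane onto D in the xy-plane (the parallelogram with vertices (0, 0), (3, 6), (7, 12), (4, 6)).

Compute the Jacobian determinant of (x, y) with respect to (u, v):

    ∂(x,y)/∂(u,v) = | 1  2 | = (1)(3) - (2)(2) = -1.
                   | 2  3 |

Its absolute value is |J| = 1 (the area scaling factor).

Substituting x = u + 2v, y = 2u + 3v into the integrand,

    4x y → 8u^2 + 28u v + 24v^2,

so the integral becomes

    ∬_R (8u^2 + 28u v + 24v^2) · |J| du dv = ∫_0^3 ∫_0^2 (8u^2 + 28u v + 24v^2) dv du.

Inner (v): 16u^2 + 56u + 64.
Outer (u): 588.

Therefore ∬_D (4x y) dx dy = 588.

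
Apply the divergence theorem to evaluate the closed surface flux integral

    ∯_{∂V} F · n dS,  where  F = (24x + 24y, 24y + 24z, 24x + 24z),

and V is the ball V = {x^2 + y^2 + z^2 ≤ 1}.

By the divergence theorem,

    ∯_{∂V} F · n dS = ∭_V (∇ · F) dV.

Compute the divergence:
    ∇ · F = ∂F_x/∂x + ∂F_y/∂y + ∂F_z/∂z = 24 + 24 + 24 = 72.

In spherical coordinates, x = ρ sin(φ) cos(θ), y = ρ sin(φ) sin(θ), z = ρ cos(φ), dV = ρ^2 sin(φ) dρ dφ dθ, with 0 ≤ ρ ≤ 1, 0 ≤ φ ≤ π, 0 ≤ θ ≤ 2π.

The integrand, after substitution and multiplying by the volume element, becomes (72) · ρ^2 sin(φ), so

    ∭_V (∇·F) dV = ∫_0^{2π} ∫_0^{π} ∫_0^{1} (72) · ρ^2 sin(φ) dρ dφ dθ.

Inner (ρ from 0 to 1): 24sin(φ).
Middle (φ from 0 to π): 48.
Outer (θ from 0 to 2π): 96π.

Therefore ∯_{∂V} F · n dS = 96π.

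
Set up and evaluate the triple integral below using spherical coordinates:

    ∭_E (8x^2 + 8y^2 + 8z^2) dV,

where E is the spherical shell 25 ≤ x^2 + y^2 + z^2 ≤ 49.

In spherical coordinates, x = ρ sin(φ) cos(θ), y = ρ sin(φ) sin(θ), z = ρ cos(φ), and dV = ρ^2 sin(φ) dρ dφ dθ.

The integrand becomes 8ρ^2, so

    ∭_E (8x^2 + 8y^2 + 8z^2) dV = ∫_{0}^{2π} ∫_{0}^{π} ∫_{5}^{7} (8ρ^2) · ρ^2 sin(φ) dρ dφ dθ.

Inner (ρ): 109456sin(φ)/5.
Middle (φ): 218912/5.
Outer (θ): 437824π/5.

Therefore the triple integral equals 437824π/5.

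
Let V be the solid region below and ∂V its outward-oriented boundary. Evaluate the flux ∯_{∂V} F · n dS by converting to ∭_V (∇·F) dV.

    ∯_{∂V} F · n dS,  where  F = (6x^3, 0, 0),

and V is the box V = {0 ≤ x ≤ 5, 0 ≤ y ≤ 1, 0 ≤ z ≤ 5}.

By the divergence theorem,

    ∯_{∂V} F · n dS = ∭_V (∇ · F) dV.

Compute the divergence:
    ∇ · F = ∂F_x/∂x + ∂F_y/∂y + ∂F_z/∂z = 18x^2 + 0 + 0 = 18x^2.

V is a rectangular box, so dV = dx dy dz with 0 ≤ x ≤ 5, 0 ≤ y ≤ 1, 0 ≤ z ≤ 5.

Integrate (18x^2) over V as an iterated integral:

    ∭_V (∇·F) dV = ∫_0^{5} ∫_0^{1} ∫_0^{5} (18x^2) dz dy dx.

Inner (z from 0 to 5): 90x^2.
Middle (y from 0 to 1): 90x^2.
Outer (x from 0 to 5): 3750.

Therefore ∯_{∂V} F · n dS = 3750.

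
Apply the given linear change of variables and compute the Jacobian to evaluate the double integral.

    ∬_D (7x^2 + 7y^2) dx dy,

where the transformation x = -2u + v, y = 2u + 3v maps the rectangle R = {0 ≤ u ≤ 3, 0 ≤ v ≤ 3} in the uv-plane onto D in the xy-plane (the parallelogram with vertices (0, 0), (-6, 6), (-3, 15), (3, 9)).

Compute the Jacobian determinant of (x, y) with respect to (u, v):

    ∂(x,y)/∂(u,v) = | -2  1 | = (-2)(3) - (1)(2) = -8.
                   | 2  3 |

Its absolute value is |J| = 8 (the area scaling factor).

Substituting x = -2u + v, y = 2u + 3v into the integrand,

    7x^2 + 7y^2 → 56u^2 + 56u v + 70v^2,

so the integral becomes

    ∬_R (56u^2 + 56u v + 70v^2) · |J| du dv = ∫_0^3 ∫_0^3 (448u^2 + 448u v + 560v^2) dv du.

Inner (v): 1344u^2 + 2016u + 5040.
Outer (u): 36288.

Therefore ∬_D (7x^2 + 7y^2) dx dy = 36288.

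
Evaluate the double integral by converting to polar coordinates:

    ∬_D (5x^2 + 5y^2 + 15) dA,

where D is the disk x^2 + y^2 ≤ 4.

The region D is 0 ≤ r ≤ 2, 0 ≤ θ ≤ 2π in polar coordinates, where x = r cos(θ), y = r sin(θ), and dA = r dr dθ.

Under the substitution, the integrand becomes 5r^2 + 15, so

    ∬_D (5x^2 + 5y^2 + 15) dA = ∫_{0}^{2π} ∫_{0}^{2} (5r^2 + 15) · r dr dθ.

Inner integral (in r): ∫_{0}^{2} (5r^2 + 15) · r dr = 50.

Outer integral (in θ): ∫_{0}^{2π} (50) dθ = 100π.

Therefore ∬_D (5x^2 + 5y^2 + 15) dA = 100π.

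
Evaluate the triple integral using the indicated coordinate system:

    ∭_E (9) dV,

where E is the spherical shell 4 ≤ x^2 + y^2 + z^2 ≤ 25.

In spherical coordinates, x = ρ sin(φ) cos(θ), y = ρ sin(φ) sin(θ), z = ρ cos(φ), and dV = ρ^2 sin(φ) dρ dφ dθ.

The integrand becomes 9, so

    ∭_E (9) dV = ∫_{0}^{2π} ∫_{0}^{π} ∫_{2}^{5} (9) · ρ^2 sin(φ) dρ dφ dθ.

Inner (ρ): 351sin(φ).
Middle (φ): 702.
Outer (θ): 1404π.

Therefore the triple integral equals 1404π.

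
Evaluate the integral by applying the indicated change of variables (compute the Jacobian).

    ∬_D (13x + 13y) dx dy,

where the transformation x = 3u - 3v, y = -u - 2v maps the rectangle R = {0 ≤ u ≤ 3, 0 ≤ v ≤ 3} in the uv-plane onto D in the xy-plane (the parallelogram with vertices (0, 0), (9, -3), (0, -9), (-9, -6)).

Compute the Jacobian determinant of (x, y) with respect to (u, v):

    ∂(x,y)/∂(u,v) = | 3  -3 | = (3)(-2) - (-3)(-1) = -9.
                   | -1  -2 |

Its absolute value is |J| = 9 (the area scaling factor).

Substituting x = 3u - 3v, y = -u - 2v into the integrand,

    13x + 13y → 26u - 65v,

so the integral becomes

    ∬_R (26u - 65v) · |J| du dv = ∫_0^3 ∫_0^3 (234u - 585v) dv du.

Inner (v): 702u - 5265/2.
Outer (u): -9477/2.

Therefore ∬_D (13x + 13y) dx dy = -9477/2.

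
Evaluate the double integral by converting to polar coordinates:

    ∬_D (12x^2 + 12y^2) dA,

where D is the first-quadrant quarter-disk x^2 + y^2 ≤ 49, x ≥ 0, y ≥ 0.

The region D is 0 ≤ r ≤ 7, 0 ≤ θ ≤ π/2 in polar coordinates, where x = r cos(θ), y = r sin(θ), and dA = r dr dθ.

Under the substitution, the integrand becomes 12r^2, so

    ∬_D (12x^2 + 12y^2) dA = ∫_{0}^{π/2} ∫_{0}^{7} (12r^2) · r dr dθ.

Inner integral (in r): ∫_{0}^{7} (12r^2) · r dr = 7203.

Outer integral (in θ): ∫_{0}^{π/2} (7203) dθ = 7203π/2.

Therefore ∬_D (12x^2 + 12y^2) dA = 7203π/2.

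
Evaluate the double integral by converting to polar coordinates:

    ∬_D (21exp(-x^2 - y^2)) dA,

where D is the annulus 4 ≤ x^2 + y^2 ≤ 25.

The region D is 2 ≤ r ≤ 5, 0 ≤ θ ≤ 2π in polar coordinates, where x = r cos(θ), y = r sin(θ), and dA = r dr dθ.

Under the substitution, the integrand becomes 21exp(-r^2), so

    ∬_D (21exp(-x^2 - y^2)) dA = ∫_{0}^{2π} ∫_{2}^{5} (21exp(-r^2)) · r dr dθ.

Inner integral (in r): ∫_{2}^{5} (21exp(-r^2)) · r dr = -(21 - 21exp(21))exp(-25)/2.

Outer integral (in θ): ∫_{0}^{2π} (-(21 - 21exp(21))exp(-25)/2) dθ = -21π (1 - exp(21))exp(-25).

Therefore ∬_D (21exp(-x^2 - y^2)) dA = -21π (1 - exp(21))exp(-25).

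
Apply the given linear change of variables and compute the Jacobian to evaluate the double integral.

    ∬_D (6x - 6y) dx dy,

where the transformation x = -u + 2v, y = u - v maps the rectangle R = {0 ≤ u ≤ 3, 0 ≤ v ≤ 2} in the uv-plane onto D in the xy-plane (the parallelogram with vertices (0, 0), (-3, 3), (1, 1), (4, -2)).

Compute the Jacobian determinant of (x, y) with respect to (u, v):

    ∂(x,y)/∂(u,v) = | -1  2 | = (-1)(-1) - (2)(1) = -1.
                   | 1  -1 |

Its absolute value is |J| = 1 (the area scaling factor).

Substituting x = -u + 2v, y = u - v into the integrand,

    6x - 6y → -12u + 18v,

so the integral becomes

    ∬_R (-12u + 18v) · |J| du dv = ∫_0^3 ∫_0^2 (-12u + 18v) dv du.

Inner (v): 36 - 24u.
Outer (u): 0.

Therefore ∬_D (6x - 6y) dx dy = 0.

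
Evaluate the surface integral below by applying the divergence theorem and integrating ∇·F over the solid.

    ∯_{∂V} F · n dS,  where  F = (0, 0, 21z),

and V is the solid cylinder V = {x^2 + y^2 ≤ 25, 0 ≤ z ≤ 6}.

By the divergence theorem,

    ∯_{∂V} F · n dS = ∭_V (∇ · F) dV.

Compute the divergence:
    ∇ · F = ∂F_x/∂x + ∂F_y/∂y + ∂F_z/∂z = 0 + 0 + 21 = 21.

In cylindrical coordinates, x = r cos(θ), y = r sin(θ), z = z, dV = r dr dθ dz, with 0 ≤ r ≤ 5, 0 ≤ θ ≤ 2π, 0 ≤ z ≤ 6.

The integrand, after substitution and multiplying by the volume element, becomes (21) · r, so

    ∭_V (∇·F) dV = ∫_0^{2π} ∫_0^{5} ∫_0^{6} (21) · r dz dr dθ.

Inner (z from 0 to 6): 126r.
Middle (r from 0 to 5): 1575.
Outer (θ from 0 to 2π): 3150π.

Therefore ∯_{∂V} F · n dS = 3150π.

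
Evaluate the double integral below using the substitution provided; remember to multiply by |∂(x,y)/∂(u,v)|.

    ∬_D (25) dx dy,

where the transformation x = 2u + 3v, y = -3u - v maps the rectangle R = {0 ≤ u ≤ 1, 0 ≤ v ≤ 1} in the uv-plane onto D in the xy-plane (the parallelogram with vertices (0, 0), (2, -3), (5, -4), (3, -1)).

Compute the Jacobian determinant of (x, y) with respect to (u, v):

    ∂(x,y)/∂(u,v) = | 2  3 | = (2)(-1) - (3)(-3) = 7.
                   | -3  -1 |

Its absolute value is |J| = 7 (the area scaling factor).

Substituting x = 2u + 3v, y = -3u - v into the integrand,

    25 → 25,

so the integral becomes

    ∬_R (25) · |J| du dv = ∫_0^1 ∫_0^1 (175) dv du.

Inner (v): 175.
Outer (u): 175.

Therefore ∬_D (25) dx dy = 175.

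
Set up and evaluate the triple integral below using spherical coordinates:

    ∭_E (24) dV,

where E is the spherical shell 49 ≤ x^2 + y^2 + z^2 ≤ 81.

In spherical coordinates, x = ρ sin(φ) cos(θ), y = ρ sin(φ) sin(θ), z = ρ cos(φ), and dV = ρ^2 sin(φ) dρ dφ dθ.

The integrand becomes 24, so

    ∭_E (24) dV = ∫_{0}^{2π} ∫_{0}^{π} ∫_{7}^{9} (24) · ρ^2 sin(φ) dρ dφ dθ.

Inner (ρ): 3088sin(φ).
Middle (φ): 6176.
Outer (θ): 12352π.

Therefore the triple integral equals 12352π.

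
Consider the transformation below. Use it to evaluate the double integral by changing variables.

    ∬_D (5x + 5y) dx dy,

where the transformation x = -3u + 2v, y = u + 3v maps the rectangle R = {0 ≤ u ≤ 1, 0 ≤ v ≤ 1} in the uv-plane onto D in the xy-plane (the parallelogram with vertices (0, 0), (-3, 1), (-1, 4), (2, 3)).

Compute the Jacobian determinant of (x, y) with respect to (u, v):

    ∂(x,y)/∂(u,v) = | -3  2 | = (-3)(3) - (2)(1) = -11.
                   | 1  3 |

Its absolute value is |J| = 11 (the area scaling factor).

Substituting x = -3u + 2v, y = u + 3v into the integrand,

    5x + 5y → -10u + 25v,

so the integral becomes

    ∬_R (-10u + 25v) · |J| du dv = ∫_0^1 ∫_0^1 (-110u + 275v) dv du.

Inner (v): 275/2 - 110u.
Outer (u): 165/2.

Therefore ∬_D (5x + 5y) dx dy = 165/2.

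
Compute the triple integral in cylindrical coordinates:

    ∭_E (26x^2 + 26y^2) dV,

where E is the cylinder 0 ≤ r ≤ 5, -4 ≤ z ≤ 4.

In cylindrical coordinates, x = r cos(θ), y = r sin(θ), z = z, and dV = r dr dθ dz.

The integrand becomes 26r^2, so

    ∭_E (26x^2 + 26y^2) dV = ∫_{0}^{2π} ∫_{0}^{5} ∫_{-4}^{4} (26r^2) · r dz dr dθ.

Inner (z): 208r^3.
Middle (r from 0 to 5): 32500.
Outer (θ): 65000π.

Therefore the triple integral equals 65000π.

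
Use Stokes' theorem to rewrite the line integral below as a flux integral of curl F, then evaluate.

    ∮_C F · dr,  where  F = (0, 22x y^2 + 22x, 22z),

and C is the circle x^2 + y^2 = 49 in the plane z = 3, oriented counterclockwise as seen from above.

Let S be the flat disk x^2 + y^2 ≤ 49 in the plane z = 3, with upward unit normal n̂ = ẑ. By Stokes' theorem,

    ∮_C F · dr = ∬_S (∇ × F) · n̂ dS = ∬_D (curl F)_z dA,

where D is the disk x^2 + y^2 ≤ 49.

Compute the curl of F = (0, 22x y^2 + 22x, 22z):
    (∇ × F)_x = ∂F_z/∂y - ∂F_y/∂z = 0,
    (∇ × F)_y = ∂F_x/∂z - ∂F_z/∂x = 0,
    (∇ × F)_z = ∂F_y/∂x - ∂F_x/∂y = 22y^2 + 22.

On z = 3, (curl F)_z = 22y^2 + 22.

Convert to polar (x = r cos θ, y = r sin θ, dA = r dr dθ); the integrand becomes 22r^2sin(θ)^2 + 22, so

    ∬_D (curl F)_z dA = ∫_0^{2π} ∫_0^{7} (22r^2sin(θ)^2 + 22) · r dr dθ.

Inner (r from 0 to 7): 26411sin(θ)^2/2 + 539.
Outer (θ from 0 to 2π): 28567π/2.

Therefore ∮_C F · dr = 28567π/2.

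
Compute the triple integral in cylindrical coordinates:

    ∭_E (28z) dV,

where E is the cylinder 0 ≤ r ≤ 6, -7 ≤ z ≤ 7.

In cylindrical coordinates, x = r cos(θ), y = r sin(θ), z = z, and dV = r dr dθ dz.

The integrand becomes 28z, so

    ∭_E (28z) dV = ∫_{0}^{2π} ∫_{0}^{6} ∫_{-7}^{7} (28z) · r dz dr dθ.

Inner (z): 0.
Middle (r from 0 to 6): 0.
Outer (θ): 0.

Therefore the triple integral equals 0.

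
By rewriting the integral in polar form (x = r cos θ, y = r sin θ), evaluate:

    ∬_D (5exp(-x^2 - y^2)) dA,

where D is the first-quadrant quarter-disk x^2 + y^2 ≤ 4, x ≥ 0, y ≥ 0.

The region D is 0 ≤ r ≤ 2, 0 ≤ θ ≤ π/2 in polar coordinates, where x = r cos(θ), y = r sin(θ), and dA = r dr dθ.

Under the substitution, the integrand becomes 5exp(-r^2), so

    ∬_D (5exp(-x^2 - y^2)) dA = ∫_{0}^{π/2} ∫_{0}^{2} (5exp(-r^2)) · r dr dθ.

Inner integral (in r): ∫_{0}^{2} (5exp(-r^2)) · r dr = 5/2 - 5exp(-4)/2.

Outer integral (in θ): ∫_{0}^{π/2} (5/2 - 5exp(-4)/2) dθ = -5π (1 - exp(4))exp(-4)/4.

Therefore ∬_D (5exp(-x^2 - y^2)) dA = -5π (1 - exp(4))exp(-4)/4.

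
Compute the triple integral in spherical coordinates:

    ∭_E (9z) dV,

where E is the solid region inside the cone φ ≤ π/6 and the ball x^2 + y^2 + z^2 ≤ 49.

In spherical coordinates, x = ρ sin(φ) cos(θ), y = ρ sin(φ) sin(θ), z = ρ cos(φ), and dV = ρ^2 sin(φ) dρ dφ dθ.

The integrand becomes 9ρ cos(φ), so

    ∭_E (9z) dV = ∫_{0}^{2π} ∫_{0}^{π/6} ∫_{0}^{7} (9ρ cos(φ)) · ρ^2 sin(φ) dρ dφ dθ.

Inner (ρ): 21609sin(2φ)/8.
Middle (φ): 21609/32.
Outer (θ): 21609π/16.

Therefore the triple integral equals 21609π/16.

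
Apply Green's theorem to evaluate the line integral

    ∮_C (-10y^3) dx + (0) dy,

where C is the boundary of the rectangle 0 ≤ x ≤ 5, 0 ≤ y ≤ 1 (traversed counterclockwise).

Green's theorem converts the closed line integral into a double integral over the enclosed region D:

    ∮_C P dx + Q dy = ∬_D (∂Q/∂x - ∂P/∂y) dA.

Here P = -10y^3, Q = 0, so

    ∂Q/∂x = 0,    ∂P/∂y = -30y^2,
    ∂Q/∂x - ∂P/∂y = 30y^2.

D is the region 0 ≤ x ≤ 5, 0 ≤ y ≤ 1. Evaluating the double integral:

    ∬_D (30y^2) dA = ∫_0^{5} ∫_0^{1} (30y^2) dy dx.

Inner (y from 0 to 1): 10.
Outer (x from 0 to 5): 50.

Therefore ∮_C P dx + Q dy = 50.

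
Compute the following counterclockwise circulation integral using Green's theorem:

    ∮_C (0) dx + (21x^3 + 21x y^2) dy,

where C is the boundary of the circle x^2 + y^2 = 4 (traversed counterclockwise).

Green's theorem converts the closed line integral into a double integral over the enclosed region D:

    ∮_C P dx + Q dy = ∬_D (∂Q/∂x - ∂P/∂y) dA.

Here P = 0, Q = 21x^3 + 21x y^2, so

    ∂Q/∂x = 63x^2 + 21y^2,    ∂P/∂y = 0,
    ∂Q/∂x - ∂P/∂y = 63x^2 + 21y^2.

D is the region x^2 + y^2 ≤ 4. Evaluating the double integral:

In polar coordinates (x = r cos θ, y = r sin θ, dA = r dr dθ) the integrand becomes 21r^2(cos(2θ) + 2), so

    ∬_D (63x^2 + 21y^2) dA = ∫_0^{2π} ∫_0^{2} (21r^2(cos(2θ) + 2)) · r dr dθ.

Inner (r from 0 to 2): 84cos(2θ) + 168.
Outer (θ from 0 to 2π): 336π.

Therefore ∮_C P dx + Q dy = 336π.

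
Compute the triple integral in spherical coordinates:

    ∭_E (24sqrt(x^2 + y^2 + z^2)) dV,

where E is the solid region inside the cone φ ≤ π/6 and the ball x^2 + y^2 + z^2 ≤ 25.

In spherical coordinates, x = ρ sin(φ) cos(θ), y = ρ sin(φ) sin(θ), z = ρ cos(φ), and dV = ρ^2 sin(φ) dρ dφ dθ.

The integrand becomes 24ρ, so

    ∭_E (24sqrt(x^2 + y^2 + z^2)) dV = ∫_{0}^{2π} ∫_{0}^{π/6} ∫_{0}^{5} (24ρ) · ρ^2 sin(φ) dρ dφ dθ.

Inner (ρ): 3750sin(φ).
Middle (φ): 3750 - 1875sqrt(3).
Outer (θ): 3750π (2 - sqrt(3)).

Therefore the triple integral equals 3750π (2 - sqrt(3)).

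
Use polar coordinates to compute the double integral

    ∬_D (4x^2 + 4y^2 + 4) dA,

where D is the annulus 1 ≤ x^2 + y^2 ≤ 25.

The region D is 1 ≤ r ≤ 5, 0 ≤ θ ≤ 2π in polar coordinates, where x = r cos(θ), y = r sin(θ), and dA = r dr dθ.

Under the substitution, the integrand becomes 4r^2 + 4, so

    ∬_D (4x^2 + 4y^2 + 4) dA = ∫_{0}^{2π} ∫_{1}^{5} (4r^2 + 4) · r dr dθ.

Inner integral (in r): ∫_{1}^{5} (4r^2 + 4) · r dr = 672.

Outer integral (in θ): ∫_{0}^{2π} (672) dθ = 1344π.

Therefore ∬_D (4x^2 + 4y^2 + 4) dA = 1344π.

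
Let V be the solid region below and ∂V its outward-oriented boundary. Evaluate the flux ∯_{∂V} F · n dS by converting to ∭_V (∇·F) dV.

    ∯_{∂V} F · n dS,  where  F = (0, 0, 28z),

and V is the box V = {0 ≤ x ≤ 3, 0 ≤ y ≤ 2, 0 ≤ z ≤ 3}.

By the divergence theorem,

    ∯_{∂V} F · n dS = ∭_V (∇ · F) dV.

Compute the divergence:
    ∇ · F = ∂F_x/∂x + ∂F_y/∂y + ∂F_z/∂z = 0 + 0 + 28 = 28.

V is a rectangular box, so dV = dx dy dz with 0 ≤ x ≤ 3, 0 ≤ y ≤ 2, 0 ≤ z ≤ 3.

Integrate (28) over V as an iterated integral:

    ∭_V (∇·F) dV = ∫_0^{3} ∫_0^{2} ∫_0^{3} (28) dz dy dx.

Inner (z from 0 to 3): 84.
Middle (y from 0 to 2): 168.
Outer (x from 0 to 3): 504.

Therefore ∯_{∂V} F · n dS = 504.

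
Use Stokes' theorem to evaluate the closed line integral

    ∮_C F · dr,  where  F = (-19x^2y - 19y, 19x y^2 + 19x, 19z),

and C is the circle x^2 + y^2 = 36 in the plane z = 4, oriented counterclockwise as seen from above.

Let S be the flat disk x^2 + y^2 ≤ 36 in the plane z = 4, with upward unit normal n̂ = ẑ. By Stokes' theorem,

    ∮_C F · dr = ∬_S (∇ × F) · n̂ dS = ∬_D (curl F)_z dA,

where D is the disk x^2 + y^2 ≤ 36.

Compute the curl of F = (-19x^2y - 19y, 19x y^2 + 19x, 19z):
    (∇ × F)_x = ∂F_z/∂y - ∂F_y/∂z = 0,
    (∇ × F)_y = ∂F_x/∂z - ∂F_z/∂x = 0,
    (∇ × F)_z = ∂F_y/∂x - ∂F_x/∂y = 19x^2 + 19y^2 + 38.

On z = 4, (curl F)_z = 19x^2 + 19y^2 + 38.

Convert to polar (x = r cos θ, y = r sin θ, dA = r dr dθ); the integrand becomes 19r^2 + 38, so

    ∬_D (curl F)_z dA = ∫_0^{2π} ∫_0^{6} (19r^2 + 38) · r dr dθ.

Inner (r from 0 to 6): 6840.
Outer (θ from 0 to 2π): 13680π.

Therefore ∮_C F · dr = 13680π.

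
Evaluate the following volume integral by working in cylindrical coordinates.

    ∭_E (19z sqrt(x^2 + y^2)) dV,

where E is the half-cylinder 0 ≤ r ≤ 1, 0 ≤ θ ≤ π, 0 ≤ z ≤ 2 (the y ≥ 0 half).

In cylindrical coordinates, x = r cos(θ), y = r sin(θ), z = z, and dV = r dr dθ dz.

The integrand becomes 19r z, so

    ∭_E (19z sqrt(x^2 + y^2)) dV = ∫_{0}^{π} ∫_{0}^{1} ∫_{0}^{2} (19r z) · r dz dr dθ.

Inner (z): 38r^2.
Middle (r from 0 to 1): 38/3.
Outer (θ): 38π/3.

Therefore the triple integral equals 38π/3.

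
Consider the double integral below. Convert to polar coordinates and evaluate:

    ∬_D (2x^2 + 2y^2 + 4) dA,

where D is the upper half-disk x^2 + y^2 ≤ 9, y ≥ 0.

The region D is 0 ≤ r ≤ 3, 0 ≤ θ ≤ π in polar coordinates, where x = r cos(θ), y = r sin(θ), and dA = r dr dθ.

Under the substitution, the integrand becomes 2r^2 + 4, so

    ∬_D (2x^2 + 2y^2 + 4) dA = ∫_{0}^{π} ∫_{0}^{3} (2r^2 + 4) · r dr dθ.

Inner integral (in r): ∫_{0}^{3} (2r^2 + 4) · r dr = 117/2.

Outer integral (in θ): ∫_{0}^{π} (117/2) dθ = 117π/2.

Therefore ∬_D (2x^2 + 2y^2 + 4) dA = 117π/2.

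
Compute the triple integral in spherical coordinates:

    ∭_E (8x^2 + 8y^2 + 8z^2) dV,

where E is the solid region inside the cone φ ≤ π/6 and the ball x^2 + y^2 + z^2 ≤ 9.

In spherical coordinates, x = ρ sin(φ) cos(θ), y = ρ sin(φ) sin(θ), z = ρ cos(φ), and dV = ρ^2 sin(φ) dρ dφ dθ.

The integrand becomes 8ρ^2, so

    ∭_E (8x^2 + 8y^2 + 8z^2) dV = ∫_{0}^{2π} ∫_{0}^{π/6} ∫_{0}^{3} (8ρ^2) · ρ^2 sin(φ) dρ dφ dθ.

Inner (ρ): 1944sin(φ)/5.
Middle (φ): 1944/5 - 972sqrt(3)/5.
Outer (θ): 1944π (2 - sqrt(3))/5.

Therefore the triple integral equals 1944π (2 - sqrt(3))/5.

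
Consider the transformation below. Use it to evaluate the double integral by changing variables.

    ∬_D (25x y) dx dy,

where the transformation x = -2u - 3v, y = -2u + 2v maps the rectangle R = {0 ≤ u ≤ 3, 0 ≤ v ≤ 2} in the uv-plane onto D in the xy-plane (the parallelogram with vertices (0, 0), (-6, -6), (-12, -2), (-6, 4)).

Compute the Jacobian determinant of (x, y) with respect to (u, v):

    ∂(x,y)/∂(u,v) = | -2  -3 | = (-2)(2) - (-3)(-2) = -10.
                   | -2  2 |

Its absolute value is |J| = 10 (the area scaling factor).

Substituting x = -2u - 3v, y = -2u + 2v into the integrand,

    25x y → 100u^2 + 50u v - 150v^2,

so the integral becomes

    ∬_R (100u^2 + 50u v - 150v^2) · |J| du dv = ∫_0^3 ∫_0^2 (1000u^2 + 500u v - 1500v^2) dv du.

Inner (v): 2000u^2 + 1000u - 4000.
Outer (u): 10500.

Therefore ∬_D (25x y) dx dy = 10500.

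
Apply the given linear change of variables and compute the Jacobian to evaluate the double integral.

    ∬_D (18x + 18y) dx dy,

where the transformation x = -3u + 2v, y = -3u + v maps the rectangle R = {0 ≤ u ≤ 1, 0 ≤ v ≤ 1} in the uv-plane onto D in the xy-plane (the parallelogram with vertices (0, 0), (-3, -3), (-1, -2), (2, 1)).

Compute the Jacobian determinant of (x, y) with respect to (u, v):

    ∂(x,y)/∂(u,v) = | -3  2 | = (-3)(1) - (2)(-3) = 3.
                   | -3  1 |

Its absolute value is |J| = 3 (the area scaling factor).

Substituting x = -3u + 2v, y = -3u + v into the integrand,

    18x + 18y → -108u + 54v,

so the integral becomes

    ∬_R (-108u + 54v) · |J| du dv = ∫_0^1 ∫_0^1 (-324u + 162v) dv du.

Inner (v): 81 - 324u.
Outer (u): -81.

Therefore ∬_D (18x + 18y) dx dy = -81.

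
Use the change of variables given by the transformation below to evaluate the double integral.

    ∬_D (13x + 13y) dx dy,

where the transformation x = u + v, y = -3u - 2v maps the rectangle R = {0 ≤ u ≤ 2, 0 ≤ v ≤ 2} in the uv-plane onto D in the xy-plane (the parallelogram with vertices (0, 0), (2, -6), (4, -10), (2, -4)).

Compute the Jacobian determinant of (x, y) with respect to (u, v):

    ∂(x,y)/∂(u,v) = | 1  1 | = (1)(-2) - (1)(-3) = 1.
                   | -3  -2 |

Its absolute value is |J| = 1 (the area scaling factor).

Substituting x = u + v, y = -3u - 2v into the integrand,

    13x + 13y → -26u - 13v,

so the integral becomes

    ∬_R (-26u - 13v) · |J| du dv = ∫_0^2 ∫_0^2 (-26u - 13v) dv du.

Inner (v): -52u - 26.
Outer (u): -156.

Therefore ∬_D (13x + 13y) dx dy = -156.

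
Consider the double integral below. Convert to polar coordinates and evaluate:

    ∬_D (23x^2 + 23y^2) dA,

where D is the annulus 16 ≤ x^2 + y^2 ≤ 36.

The region D is 4 ≤ r ≤ 6, 0 ≤ θ ≤ 2π in polar coordinates, where x = r cos(θ), y = r sin(θ), and dA = r dr dθ.

Under the substitution, the integrand becomes 23r^2, so

    ∬_D (23x^2 + 23y^2) dA = ∫_{0}^{2π} ∫_{4}^{6} (23r^2) · r dr dθ.

Inner integral (in r): ∫_{4}^{6} (23r^2) · r dr = 5980.

Outer integral (in θ): ∫_{0}^{2π} (5980) dθ = 11960π.

Therefore ∬_D (23x^2 + 23y^2) dA = 11960π.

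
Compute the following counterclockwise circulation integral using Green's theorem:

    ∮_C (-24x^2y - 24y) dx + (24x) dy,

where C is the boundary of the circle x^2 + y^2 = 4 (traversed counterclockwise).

Green's theorem converts the closed line integral into a double integral over the enclosed region D:

    ∮_C P dx + Q dy = ∬_D (∂Q/∂x - ∂P/∂y) dA.

Here P = -24x^2y - 24y, Q = 24x, so

    ∂Q/∂x = 24,    ∂P/∂y = -24x^2 - 24,
    ∂Q/∂x - ∂P/∂y = 24x^2 + 48.

D is the region x^2 + y^2 ≤ 4. Evaluating the double integral:

In polar coordinates (x = r cos θ, y = r sin θ, dA = r dr dθ) the integrand becomes 24r^2cos(θ)^2 + 48, so

    ∬_D (24x^2 + 48) dA = ∫_0^{2π} ∫_0^{2} (24r^2cos(θ)^2 + 48) · r dr dθ.

Inner (r from 0 to 2): 96cos(θ)^2 + 96.
Outer (θ from 0 to 2π): 288π.

Therefore ∮_C P dx + Q dy = 288π.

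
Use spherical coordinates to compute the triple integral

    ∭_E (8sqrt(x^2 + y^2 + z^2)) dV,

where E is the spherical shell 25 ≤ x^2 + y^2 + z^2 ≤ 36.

In spherical coordinates, x = ρ sin(φ) cos(θ), y = ρ sin(φ) sin(θ), z = ρ cos(φ), and dV = ρ^2 sin(φ) dρ dφ dθ.

The integrand becomes 8ρ, so

    ∭_E (8sqrt(x^2 + y^2 + z^2)) dV = ∫_{0}^{2π} ∫_{0}^{π} ∫_{5}^{6} (8ρ) · ρ^2 sin(φ) dρ dφ dθ.

Inner (ρ): 1342sin(φ).
Middle (φ): 2684.
Outer (θ): 5368π.

Therefore the triple integral equals 5368π.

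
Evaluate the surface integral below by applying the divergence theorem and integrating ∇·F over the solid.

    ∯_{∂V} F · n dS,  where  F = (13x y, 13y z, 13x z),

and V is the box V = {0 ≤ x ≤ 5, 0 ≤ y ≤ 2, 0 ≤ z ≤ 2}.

By the divergence theorem,

    ∯_{∂V} F · n dS = ∭_V (∇ · F) dV.

Compute the divergence:
    ∇ · F = ∂F_x/∂x + ∂F_y/∂y + ∂F_z/∂z = 13y + 13z + 13x = 13x + 13y + 13z.

V is a rectangular box, so dV = dx dy dz with 0 ≤ x ≤ 5, 0 ≤ y ≤ 2, 0 ≤ z ≤ 2.

Integrate (13x + 13y + 13z) over V as an iterated integral:

    ∭_V (∇·F) dV = ∫_0^{5} ∫_0^{2} ∫_0^{2} (13x + 13y + 13z) dz dy dx.

Inner (z from 0 to 2): 26x + 26y + 26.
Middle (y from 0 to 2): 52x + 104.
Outer (x from 0 to 5): 1170.

Therefore ∯_{∂V} F · n dS = 1170.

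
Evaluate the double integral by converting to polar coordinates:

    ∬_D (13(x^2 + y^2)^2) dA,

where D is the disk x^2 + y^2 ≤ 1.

The region D is 0 ≤ r ≤ 1, 0 ≤ θ ≤ 2π in polar coordinates, where x = r cos(θ), y = r sin(θ), and dA = r dr dθ.

Under the substitution, the integrand becomes 13r^4, so

    ∬_D (13(x^2 + y^2)^2) dA = ∫_{0}^{2π} ∫_{0}^{1} (13r^4) · r dr dθ.

Inner integral (in r): ∫_{0}^{1} (13r^4) · r dr = 13/6.

Outer integral (in θ): ∫_{0}^{2π} (13/6) dθ = 13π/3.

Therefore ∬_D (13(x^2 + y^2)^2) dA = 13π/3.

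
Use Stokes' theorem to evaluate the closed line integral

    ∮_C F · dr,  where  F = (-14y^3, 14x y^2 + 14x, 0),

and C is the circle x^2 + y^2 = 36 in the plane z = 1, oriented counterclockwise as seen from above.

Let S be the flat disk x^2 + y^2 ≤ 36 in the plane z = 1, with upward unit normal n̂ = ẑ. By Stokes' theorem,

    ∮_C F · dr = ∬_S (∇ × F) · n̂ dS = ∬_D (curl F)_z dA,

where D is the disk x^2 + y^2 ≤ 36.

Compute the curl of F = (-14y^3, 14x y^2 + 14x, 0):
    (∇ × F)_x = ∂F_z/∂y - ∂F_y/∂z = 0,
    (∇ × F)_y = ∂F_x/∂z - ∂F_z/∂x = 0,
    (∇ × F)_z = ∂F_y/∂x - ∂F_x/∂y = 56y^2 + 14.

On z = 1, (curl F)_z = 56y^2 + 14.

Convert to polar (x = r cos θ, y = r sin θ, dA = r dr dθ); the integrand becomes 56r^2sin(θ)^2 + 14, so

    ∬_D (curl F)_z dA = ∫_0^{2π} ∫_0^{6} (56r^2sin(θ)^2 + 14) · r dr dθ.

Inner (r from 0 to 6): 18144sin(θ)^2 + 252.
Outer (θ from 0 to 2π): 18648π.

Therefore ∮_C F · dr = 18648π.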